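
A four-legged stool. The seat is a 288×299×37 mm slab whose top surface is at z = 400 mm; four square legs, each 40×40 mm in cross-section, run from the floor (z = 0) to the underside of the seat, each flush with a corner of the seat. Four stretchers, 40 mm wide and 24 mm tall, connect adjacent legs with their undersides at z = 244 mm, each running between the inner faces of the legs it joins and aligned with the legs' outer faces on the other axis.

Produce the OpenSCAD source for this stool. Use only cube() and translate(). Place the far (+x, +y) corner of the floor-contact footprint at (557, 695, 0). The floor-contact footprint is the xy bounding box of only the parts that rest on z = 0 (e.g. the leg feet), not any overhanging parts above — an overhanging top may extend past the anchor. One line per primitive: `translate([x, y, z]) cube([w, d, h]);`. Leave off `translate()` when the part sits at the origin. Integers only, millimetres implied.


translate([269, 396, 363]) cube([288, 299, 37]);
translate([269, 396, 0]) cube([40, 40, 363]);
translate([517, 396, 0]) cube([40, 40, 363]);
translate([269, 655, 0]) cube([40, 40, 363]);
translate([517, 655, 0]) cube([40, 40, 363]);
translate([309, 396, 244]) cube([208, 40, 24]);
translate([309, 655, 244]) cube([208, 40, 24]);
translate([269, 436, 244]) cube([40, 219, 24]);
translate([517, 436, 244]) cube([40, 219, 24]);


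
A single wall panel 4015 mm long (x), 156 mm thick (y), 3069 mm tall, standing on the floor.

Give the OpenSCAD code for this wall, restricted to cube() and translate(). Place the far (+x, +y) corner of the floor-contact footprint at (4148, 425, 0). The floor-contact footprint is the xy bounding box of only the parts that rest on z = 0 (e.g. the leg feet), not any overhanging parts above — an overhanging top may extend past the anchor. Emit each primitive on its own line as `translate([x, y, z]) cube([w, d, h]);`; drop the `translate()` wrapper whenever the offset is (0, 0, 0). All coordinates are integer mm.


translate([133, 269, 0]) cube([4015, 156, 3069]);


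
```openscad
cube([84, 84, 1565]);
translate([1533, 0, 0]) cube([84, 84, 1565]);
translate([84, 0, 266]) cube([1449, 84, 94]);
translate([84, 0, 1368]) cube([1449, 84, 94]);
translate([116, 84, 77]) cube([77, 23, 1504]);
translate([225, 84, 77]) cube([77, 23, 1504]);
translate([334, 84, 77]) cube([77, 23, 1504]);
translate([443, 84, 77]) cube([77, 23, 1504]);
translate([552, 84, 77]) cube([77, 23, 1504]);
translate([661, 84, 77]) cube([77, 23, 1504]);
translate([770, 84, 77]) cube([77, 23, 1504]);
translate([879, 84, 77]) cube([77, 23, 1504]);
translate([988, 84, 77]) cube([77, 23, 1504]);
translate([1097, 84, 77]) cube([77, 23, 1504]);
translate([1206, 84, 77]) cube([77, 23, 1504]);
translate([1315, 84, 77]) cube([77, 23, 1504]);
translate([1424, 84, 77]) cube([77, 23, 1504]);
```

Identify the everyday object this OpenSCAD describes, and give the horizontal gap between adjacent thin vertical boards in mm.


A fence section. The picket gap is 32 mm.

Two posts, two rails, 13 pickets — a fence section. Span 1449 mm holds 13 pickets of 77 mm with 14 equal gaps: ⌊(1449 − 13·77) / 14⌋ = 32 mm.


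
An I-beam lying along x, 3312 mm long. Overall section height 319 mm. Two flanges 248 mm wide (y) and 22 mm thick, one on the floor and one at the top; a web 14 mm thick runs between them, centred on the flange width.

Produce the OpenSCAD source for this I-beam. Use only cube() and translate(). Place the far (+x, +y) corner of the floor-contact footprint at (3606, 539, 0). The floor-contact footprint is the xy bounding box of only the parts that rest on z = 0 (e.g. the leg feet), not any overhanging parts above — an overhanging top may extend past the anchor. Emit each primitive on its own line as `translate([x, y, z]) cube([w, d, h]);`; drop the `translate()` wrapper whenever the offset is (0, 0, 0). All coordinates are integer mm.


translate([294, 291, 0]) cube([3312, 248, 22]);
translate([294, 408, 22]) cube([3312, 14, 275]);
translate([294, 291, 297]) cube([3312, 248, 22]);


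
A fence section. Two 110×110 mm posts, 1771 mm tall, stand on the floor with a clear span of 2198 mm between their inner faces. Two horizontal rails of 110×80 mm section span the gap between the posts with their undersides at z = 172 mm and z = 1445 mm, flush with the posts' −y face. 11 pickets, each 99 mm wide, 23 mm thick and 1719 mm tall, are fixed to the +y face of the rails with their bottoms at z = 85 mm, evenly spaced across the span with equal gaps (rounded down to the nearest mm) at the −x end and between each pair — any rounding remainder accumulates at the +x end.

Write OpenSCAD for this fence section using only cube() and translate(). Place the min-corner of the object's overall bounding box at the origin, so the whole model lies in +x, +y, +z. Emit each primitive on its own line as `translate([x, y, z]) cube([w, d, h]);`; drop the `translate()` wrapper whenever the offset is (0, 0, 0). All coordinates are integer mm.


cube([110, 110, 1771]);
translate([2308, 0, 0]) cube([110, 110, 1771]);
translate([110, 0, 172]) cube([2198, 110, 80]);
translate([110, 0, 1445]) cube([2198, 110, 80]);
translate([202, 110, 85]) cube([99, 23, 1719]);
translate([393, 110, 85]) cube([99, 23, 1719]);
translate([584, 110, 85]) cube([99, 23, 1719]);
translate([775, 110, 85]) cube([99, 23, 1719]);
translate([966, 110, 85]) cube([99, 23, 1719]);
translate([1157, 110, 85]) cube([99, 23, 1719]);
translate([1348, 110, 85]) cube([99, 23, 1719]);
translate([1539, 110, 85]) cube([99, 23, 1719]);
translate([1730, 110, 85]) cube([99, 23, 1719]);
translate([1921, 110, 85]) cube([99, 23, 1719]);
translate([2112, 110, 85]) cube([99, 23, 1719]);


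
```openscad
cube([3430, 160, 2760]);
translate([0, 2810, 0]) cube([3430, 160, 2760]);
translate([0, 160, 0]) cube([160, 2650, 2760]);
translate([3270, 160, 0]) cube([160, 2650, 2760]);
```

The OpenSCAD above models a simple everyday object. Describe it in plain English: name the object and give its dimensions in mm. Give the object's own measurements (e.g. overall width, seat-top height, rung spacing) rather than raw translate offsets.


The wall frame of a small rectangular building: four walls, each 2760 mm tall and 160 mm thick, enclosing a footprint 3430 mm (x) by 2970 mm (y) outside-to-outside, with no floor or roof. The front and back walls (the −y and +y sides) span the full width; the two side walls fit between them.


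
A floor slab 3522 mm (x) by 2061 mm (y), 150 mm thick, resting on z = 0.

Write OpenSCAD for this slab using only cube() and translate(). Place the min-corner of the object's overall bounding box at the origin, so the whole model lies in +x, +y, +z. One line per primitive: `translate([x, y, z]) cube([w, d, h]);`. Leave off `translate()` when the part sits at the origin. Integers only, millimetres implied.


cube([3522, 2061, 150]);


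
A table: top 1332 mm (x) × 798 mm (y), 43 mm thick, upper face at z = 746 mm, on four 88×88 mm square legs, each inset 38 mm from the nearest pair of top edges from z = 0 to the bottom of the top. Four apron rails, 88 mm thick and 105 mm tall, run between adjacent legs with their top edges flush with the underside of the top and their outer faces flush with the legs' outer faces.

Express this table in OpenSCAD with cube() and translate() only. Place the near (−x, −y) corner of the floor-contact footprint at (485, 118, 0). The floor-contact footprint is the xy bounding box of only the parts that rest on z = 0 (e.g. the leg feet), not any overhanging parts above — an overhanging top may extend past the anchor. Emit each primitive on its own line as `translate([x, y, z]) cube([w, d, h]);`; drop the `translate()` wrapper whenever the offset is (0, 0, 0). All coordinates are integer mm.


translate([447, 80, 703]) cube([1332, 798, 43]);
translate([485, 118, 0]) cube([88, 88, 703]);
translate([1653, 118, 0]) cube([88, 88, 703]);
translate([485, 752, 0]) cube([88, 88, 703]);
translate([1653, 752, 0]) cube([88, 88, 703]);
translate([573, 118, 598]) cube([1080, 88, 105]);
translate([573, 752, 598]) cube([1080, 88, 105]);
translate([485, 206, 598]) cube([88, 546, 105]);
translate([1653, 206, 598]) cube([88, 546, 105]);


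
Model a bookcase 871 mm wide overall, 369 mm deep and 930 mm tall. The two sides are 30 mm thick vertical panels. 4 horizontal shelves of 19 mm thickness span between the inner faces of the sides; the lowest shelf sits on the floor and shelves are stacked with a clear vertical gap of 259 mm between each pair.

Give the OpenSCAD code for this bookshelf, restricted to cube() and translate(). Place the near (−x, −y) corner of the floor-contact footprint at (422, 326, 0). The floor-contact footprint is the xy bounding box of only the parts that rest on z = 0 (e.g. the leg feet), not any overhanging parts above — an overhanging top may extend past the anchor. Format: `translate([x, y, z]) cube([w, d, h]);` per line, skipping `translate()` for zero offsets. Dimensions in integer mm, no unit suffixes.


translate([422, 326, 0]) cube([30, 369, 930]);
translate([1263, 326, 0]) cube([30, 369, 930]);
translate([452, 326, 0]) cube([811, 369, 19]);
translate([452, 326, 278]) cube([811, 369, 19]);
translate([452, 326, 556]) cube([811, 369, 19]);
translate([452, 326, 834]) cube([811, 369, 19]);


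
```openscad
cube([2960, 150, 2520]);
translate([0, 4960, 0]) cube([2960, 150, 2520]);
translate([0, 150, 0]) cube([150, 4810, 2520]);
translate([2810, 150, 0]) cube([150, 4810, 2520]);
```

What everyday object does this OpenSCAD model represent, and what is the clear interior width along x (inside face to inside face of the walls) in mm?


A house (or room) frame. The interior width is 2660 mm.

Four 2520 mm walls enclosing a rectangle with no floor or roof — a room or house frame. Outside width is 2960 mm and wall thickness is 150 mm, so the interior width is 2960 − 2 × 150 = 2660 mm.


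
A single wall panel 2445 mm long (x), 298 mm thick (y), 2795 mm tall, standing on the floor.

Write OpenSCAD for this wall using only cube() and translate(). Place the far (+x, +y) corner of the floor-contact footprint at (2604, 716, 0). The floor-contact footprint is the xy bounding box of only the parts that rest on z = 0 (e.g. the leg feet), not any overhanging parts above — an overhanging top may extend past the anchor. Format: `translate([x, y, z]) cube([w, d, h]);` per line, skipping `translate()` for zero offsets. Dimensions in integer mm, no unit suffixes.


translate([159, 418, 0]) cube([2445, 298, 2795]);


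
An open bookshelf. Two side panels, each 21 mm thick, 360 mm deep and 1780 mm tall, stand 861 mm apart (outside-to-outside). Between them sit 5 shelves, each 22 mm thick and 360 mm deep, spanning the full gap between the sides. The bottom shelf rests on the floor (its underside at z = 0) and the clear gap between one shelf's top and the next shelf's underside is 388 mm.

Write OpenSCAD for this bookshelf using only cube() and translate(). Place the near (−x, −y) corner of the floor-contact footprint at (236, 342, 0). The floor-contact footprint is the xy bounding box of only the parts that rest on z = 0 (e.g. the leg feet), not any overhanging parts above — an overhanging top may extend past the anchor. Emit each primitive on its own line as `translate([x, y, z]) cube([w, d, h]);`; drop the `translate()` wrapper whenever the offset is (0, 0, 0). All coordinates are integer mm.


translate([236, 342, 0]) cube([21, 360, 1780]);
translate([1076, 342, 0]) cube([21, 360, 1780]);
translate([257, 342, 0]) cube([819, 360, 22]);
translate([257, 342, 410]) cube([819, 360, 22]);
translate([257, 342, 820]) cube([819, 360, 22]);
translate([257, 342, 1230]) cube([819, 360, 22]);
translate([257, 342, 1640]) cube([819, 360, 22]);


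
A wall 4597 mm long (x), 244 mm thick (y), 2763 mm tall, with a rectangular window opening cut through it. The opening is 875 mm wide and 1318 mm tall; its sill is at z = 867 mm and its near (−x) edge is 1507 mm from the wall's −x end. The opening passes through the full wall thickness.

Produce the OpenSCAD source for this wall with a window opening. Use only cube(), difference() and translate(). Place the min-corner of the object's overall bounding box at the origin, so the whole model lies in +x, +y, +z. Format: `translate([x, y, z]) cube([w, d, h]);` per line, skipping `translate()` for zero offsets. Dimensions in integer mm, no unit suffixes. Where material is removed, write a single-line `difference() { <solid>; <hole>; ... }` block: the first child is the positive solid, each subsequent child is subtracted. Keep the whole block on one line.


difference() { cube([4597, 244, 2763]); translate([1507, 0, 867]) cube([875, 244, 1318]); }


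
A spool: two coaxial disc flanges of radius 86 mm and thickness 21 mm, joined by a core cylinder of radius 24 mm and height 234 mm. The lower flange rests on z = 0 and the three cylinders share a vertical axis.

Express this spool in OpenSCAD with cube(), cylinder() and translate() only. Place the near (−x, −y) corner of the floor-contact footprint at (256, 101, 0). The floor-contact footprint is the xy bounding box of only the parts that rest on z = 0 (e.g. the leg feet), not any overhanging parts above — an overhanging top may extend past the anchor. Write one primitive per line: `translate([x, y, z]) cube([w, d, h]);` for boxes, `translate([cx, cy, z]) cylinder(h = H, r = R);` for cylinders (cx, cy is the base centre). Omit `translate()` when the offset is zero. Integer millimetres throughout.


translate([342, 187, 0]) cylinder(h = 21, r = 86);
translate([342, 187, 21]) cylinder(h = 234, r = 24);
translate([342, 187, 255]) cylinder(h = 21, r = 86);


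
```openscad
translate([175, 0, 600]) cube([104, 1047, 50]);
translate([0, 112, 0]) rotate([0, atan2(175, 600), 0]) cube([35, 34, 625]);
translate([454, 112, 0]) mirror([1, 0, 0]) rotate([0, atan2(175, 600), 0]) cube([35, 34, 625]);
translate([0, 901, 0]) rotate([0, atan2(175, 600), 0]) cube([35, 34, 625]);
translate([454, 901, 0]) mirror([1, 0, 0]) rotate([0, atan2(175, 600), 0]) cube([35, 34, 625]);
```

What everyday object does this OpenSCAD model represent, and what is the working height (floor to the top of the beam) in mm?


A sawhorse. The overall height is 650 mm.

A beam across two mirrored pairs of raked legs — a sawhorse. The beam's underside is at z = 600 (matching the legs' vertical rise in atan2(175, 600)) and the beam is 50 mm tall, so its top is at 600 + 50 = 650 mm. The raked legs top out at the beam's underside, so that is the highest point.


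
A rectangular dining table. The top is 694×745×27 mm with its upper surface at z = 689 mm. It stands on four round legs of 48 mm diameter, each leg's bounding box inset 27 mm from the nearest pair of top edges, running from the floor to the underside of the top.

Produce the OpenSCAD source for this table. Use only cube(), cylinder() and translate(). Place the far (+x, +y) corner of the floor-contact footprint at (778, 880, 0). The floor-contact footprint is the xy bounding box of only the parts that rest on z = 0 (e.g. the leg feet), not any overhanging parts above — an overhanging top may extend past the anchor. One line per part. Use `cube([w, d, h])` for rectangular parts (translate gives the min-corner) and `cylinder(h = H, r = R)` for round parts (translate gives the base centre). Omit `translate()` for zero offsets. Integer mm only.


// leg_h = 689 - 27 = 662
translate([111, 162, 662]) cube([694, 745, 27]);
translate([162, 213, 0]) cylinder(h = 662, r = 24);
translate([754, 213, 0]) cylinder(h = 662, r = 24);
translate([162, 856, 0]) cylinder(h = 662, r = 24);
translate([754, 856, 0]) cylinder(h = 662, r = 24);


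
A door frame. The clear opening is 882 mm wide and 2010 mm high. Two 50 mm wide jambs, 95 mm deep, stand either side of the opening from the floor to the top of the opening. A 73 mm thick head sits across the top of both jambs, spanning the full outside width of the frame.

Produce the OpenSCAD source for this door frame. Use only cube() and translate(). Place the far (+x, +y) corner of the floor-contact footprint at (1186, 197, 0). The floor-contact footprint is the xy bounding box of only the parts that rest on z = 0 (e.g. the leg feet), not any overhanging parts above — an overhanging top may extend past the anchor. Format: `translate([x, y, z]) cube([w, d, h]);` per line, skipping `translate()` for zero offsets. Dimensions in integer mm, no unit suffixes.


translate([204, 102, 0]) cube([50, 95, 2010]);
translate([1136, 102, 0]) cube([50, 95, 2010]);
translate([204, 102, 2010]) cube([982, 95, 73]);


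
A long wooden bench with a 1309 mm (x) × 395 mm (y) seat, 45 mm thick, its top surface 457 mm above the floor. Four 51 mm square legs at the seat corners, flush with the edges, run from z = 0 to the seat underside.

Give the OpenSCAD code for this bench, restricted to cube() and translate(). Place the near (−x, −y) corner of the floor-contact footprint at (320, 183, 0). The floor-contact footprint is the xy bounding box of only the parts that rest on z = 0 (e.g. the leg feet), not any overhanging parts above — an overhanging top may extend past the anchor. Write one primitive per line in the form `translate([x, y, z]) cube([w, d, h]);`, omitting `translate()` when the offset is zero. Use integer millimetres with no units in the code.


translate([320, 183, 412]) cube([1309, 395, 45]);
translate([320, 183, 0]) cube([51, 51, 412]);
translate([320, 527, 0]) cube([51, 51, 412]);
translate([1578, 183, 0]) cube([51, 51, 412]);
translate([1578, 527, 0]) cube([51, 51, 412]);


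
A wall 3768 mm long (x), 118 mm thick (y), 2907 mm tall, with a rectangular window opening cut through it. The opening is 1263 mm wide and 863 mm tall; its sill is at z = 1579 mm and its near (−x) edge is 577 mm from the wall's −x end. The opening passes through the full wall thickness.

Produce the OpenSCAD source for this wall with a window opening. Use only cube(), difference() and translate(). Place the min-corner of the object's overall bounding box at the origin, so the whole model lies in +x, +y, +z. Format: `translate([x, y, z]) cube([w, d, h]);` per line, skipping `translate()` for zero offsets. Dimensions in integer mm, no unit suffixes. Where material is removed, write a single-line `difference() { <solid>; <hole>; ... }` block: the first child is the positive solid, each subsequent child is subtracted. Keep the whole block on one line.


difference() { cube([3768, 118, 2907]); translate([577, 0, 1579]) cube([1263, 118, 863]); }


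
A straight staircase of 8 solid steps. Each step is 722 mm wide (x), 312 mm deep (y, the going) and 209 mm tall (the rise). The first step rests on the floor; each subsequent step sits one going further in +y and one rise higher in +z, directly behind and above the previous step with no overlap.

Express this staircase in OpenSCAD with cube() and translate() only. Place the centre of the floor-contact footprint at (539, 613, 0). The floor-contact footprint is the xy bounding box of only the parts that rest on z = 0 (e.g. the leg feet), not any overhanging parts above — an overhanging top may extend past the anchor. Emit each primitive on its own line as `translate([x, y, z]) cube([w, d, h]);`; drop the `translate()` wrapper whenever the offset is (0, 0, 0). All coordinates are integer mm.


translate([178, 457, 0]) cube([722, 312, 209]);
translate([178, 769, 209]) cube([722, 312, 209]);
translate([178, 1081, 418]) cube([722, 312, 209]);
translate([178, 1393, 627]) cube([722, 312, 209]);
translate([178, 1705, 836]) cube([722, 312, 209]);
translate([178, 2017, 1045]) cube([722, 312, 209]);
translate([178, 2329, 1254]) cube([722, 312, 209]);
translate([178, 2641, 1463]) cube([722, 312, 209]);


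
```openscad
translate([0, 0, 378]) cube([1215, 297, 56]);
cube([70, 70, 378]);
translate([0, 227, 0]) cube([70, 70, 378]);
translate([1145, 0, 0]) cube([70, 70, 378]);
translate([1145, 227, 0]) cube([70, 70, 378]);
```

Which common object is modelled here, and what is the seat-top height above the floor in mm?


A bench. The seat-top height is 434 mm.

A long slab on four corner posts — a bench. The slab sits at z = 378 with thickness 56, so the top is 378 + 56 = 434 mm.


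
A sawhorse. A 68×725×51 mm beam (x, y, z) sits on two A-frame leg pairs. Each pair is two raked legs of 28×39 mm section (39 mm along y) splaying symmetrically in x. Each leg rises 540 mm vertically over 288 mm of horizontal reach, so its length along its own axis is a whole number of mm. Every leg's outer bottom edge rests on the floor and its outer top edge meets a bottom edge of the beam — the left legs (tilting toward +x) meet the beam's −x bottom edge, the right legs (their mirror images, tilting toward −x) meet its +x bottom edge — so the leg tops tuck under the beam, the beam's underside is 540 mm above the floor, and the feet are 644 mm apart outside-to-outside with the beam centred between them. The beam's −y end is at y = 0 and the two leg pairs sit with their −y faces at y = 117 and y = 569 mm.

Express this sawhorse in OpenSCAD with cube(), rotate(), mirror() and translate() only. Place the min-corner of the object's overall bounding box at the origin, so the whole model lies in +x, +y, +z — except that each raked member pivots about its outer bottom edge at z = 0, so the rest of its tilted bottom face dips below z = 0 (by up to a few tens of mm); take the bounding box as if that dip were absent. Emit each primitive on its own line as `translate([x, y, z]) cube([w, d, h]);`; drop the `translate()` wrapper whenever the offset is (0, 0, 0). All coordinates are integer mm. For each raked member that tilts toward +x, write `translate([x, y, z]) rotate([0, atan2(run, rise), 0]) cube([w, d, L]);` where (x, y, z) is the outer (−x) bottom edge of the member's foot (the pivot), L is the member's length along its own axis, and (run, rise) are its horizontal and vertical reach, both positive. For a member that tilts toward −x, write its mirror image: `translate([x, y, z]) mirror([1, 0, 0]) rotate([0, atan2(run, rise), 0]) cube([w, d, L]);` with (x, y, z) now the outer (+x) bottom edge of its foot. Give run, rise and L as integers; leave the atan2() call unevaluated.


translate([288, 0, 540]) cube([68, 725, 51]);
translate([0, 117, 0]) rotate([0, atan2(288, 540), 0]) cube([28, 39, 612]);
translate([644, 117, 0]) mirror([1, 0, 0]) rotate([0, atan2(288, 540), 0]) cube([28, 39, 612]);
translate([0, 569, 0]) rotate([0, atan2(288, 540), 0]) cube([28, 39, 612]);
translate([644, 569, 0]) mirror([1, 0, 0]) rotate([0, atan2(288, 540), 0]) cube([28, 39, 612]);


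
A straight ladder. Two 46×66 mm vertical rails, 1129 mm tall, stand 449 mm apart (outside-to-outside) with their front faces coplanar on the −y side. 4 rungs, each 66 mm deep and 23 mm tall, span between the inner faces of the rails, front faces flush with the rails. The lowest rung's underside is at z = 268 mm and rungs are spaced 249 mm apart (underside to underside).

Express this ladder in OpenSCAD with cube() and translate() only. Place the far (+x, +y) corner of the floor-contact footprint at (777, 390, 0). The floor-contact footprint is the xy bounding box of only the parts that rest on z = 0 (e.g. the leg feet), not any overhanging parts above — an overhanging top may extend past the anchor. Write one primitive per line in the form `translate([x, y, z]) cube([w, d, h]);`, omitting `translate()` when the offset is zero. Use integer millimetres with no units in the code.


// rung span = 449 - 2*46 = 357
// rung[k] z = 268 + k*249
translate([328, 324, 0]) cube([46, 66, 1129]);
translate([731, 324, 0]) cube([46, 66, 1129]);
translate([374, 324, 268]) cube([357, 66, 23]);
translate([374, 324, 517]) cube([357, 66, 23]);
translate([374, 324, 766]) cube([357, 66, 23]);
translate([374, 324, 1015]) cube([357, 66, 23]);


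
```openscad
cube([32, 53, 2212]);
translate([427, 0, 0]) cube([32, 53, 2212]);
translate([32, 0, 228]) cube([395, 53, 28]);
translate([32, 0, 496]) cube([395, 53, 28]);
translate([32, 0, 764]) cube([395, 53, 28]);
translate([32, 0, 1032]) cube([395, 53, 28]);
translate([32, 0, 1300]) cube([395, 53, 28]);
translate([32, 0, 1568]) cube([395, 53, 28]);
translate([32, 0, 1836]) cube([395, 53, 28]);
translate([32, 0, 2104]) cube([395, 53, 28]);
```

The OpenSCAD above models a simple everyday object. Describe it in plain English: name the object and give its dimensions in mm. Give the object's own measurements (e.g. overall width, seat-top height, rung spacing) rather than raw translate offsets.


A straight ladder. Two 32×53 mm vertical rails, 2212 mm tall, stand 459 mm apart (outside-to-outside) with their front faces coplanar on the −y side. 8 rungs, each 53 mm deep and 28 mm tall, span between the inner faces of the rails, front faces flush with the rails. The lowest rung's underside is at z = 228 mm and rungs are spaced 268 mm apart (underside to underside).


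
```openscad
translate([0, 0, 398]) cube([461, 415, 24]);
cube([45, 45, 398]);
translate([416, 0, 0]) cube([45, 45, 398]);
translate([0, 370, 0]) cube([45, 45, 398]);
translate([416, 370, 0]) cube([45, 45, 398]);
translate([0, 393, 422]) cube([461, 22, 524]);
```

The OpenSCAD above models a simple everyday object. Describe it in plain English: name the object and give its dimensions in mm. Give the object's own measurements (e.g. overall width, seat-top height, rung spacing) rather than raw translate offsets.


A chair. The seat is a 461×415×24 mm slab with its top at z = 422 mm, on four 45×45 mm corner legs (flush with the seat edges, standing on z = 0). A flat backrest 22 mm thick, 524 mm tall, spans the full seat width and rises from the seat top along its +y edge, rear face flush with the rear of the seat.


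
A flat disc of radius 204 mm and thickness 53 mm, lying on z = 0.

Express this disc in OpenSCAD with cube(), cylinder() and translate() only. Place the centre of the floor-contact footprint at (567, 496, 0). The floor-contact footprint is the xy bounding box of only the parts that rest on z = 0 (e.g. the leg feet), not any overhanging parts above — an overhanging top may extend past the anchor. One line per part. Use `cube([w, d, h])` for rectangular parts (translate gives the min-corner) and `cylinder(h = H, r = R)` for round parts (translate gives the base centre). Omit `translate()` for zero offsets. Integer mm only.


translate([567, 496, 0]) cylinder(h = 53, r = 204);


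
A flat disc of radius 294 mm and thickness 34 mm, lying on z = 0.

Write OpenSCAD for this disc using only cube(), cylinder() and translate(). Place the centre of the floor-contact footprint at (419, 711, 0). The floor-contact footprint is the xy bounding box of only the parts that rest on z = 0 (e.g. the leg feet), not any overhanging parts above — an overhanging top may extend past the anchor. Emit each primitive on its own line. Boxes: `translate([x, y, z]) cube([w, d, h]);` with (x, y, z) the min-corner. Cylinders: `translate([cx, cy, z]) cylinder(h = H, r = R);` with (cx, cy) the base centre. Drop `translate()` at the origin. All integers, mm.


translate([419, 711, 0]) cylinder(h = 34, r = 294);


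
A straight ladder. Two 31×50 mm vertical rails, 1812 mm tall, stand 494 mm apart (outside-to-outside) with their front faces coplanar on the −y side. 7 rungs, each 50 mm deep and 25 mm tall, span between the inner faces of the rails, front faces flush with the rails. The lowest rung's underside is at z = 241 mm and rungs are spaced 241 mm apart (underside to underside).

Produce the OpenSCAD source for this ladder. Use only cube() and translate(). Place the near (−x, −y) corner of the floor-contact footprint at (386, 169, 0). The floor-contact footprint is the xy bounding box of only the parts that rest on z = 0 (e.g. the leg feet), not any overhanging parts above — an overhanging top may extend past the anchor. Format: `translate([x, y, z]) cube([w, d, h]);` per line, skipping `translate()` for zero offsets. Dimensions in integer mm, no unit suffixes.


translate([386, 169, 0]) cube([31, 50, 1812]);
translate([849, 169, 0]) cube([31, 50, 1812]);
translate([417, 169, 241]) cube([432, 50, 25]);
translate([417, 169, 482]) cube([432, 50, 25]);
translate([417, 169, 723]) cube([432, 50, 25]);
translate([417, 169, 964]) cube([432, 50, 25]);
translate([417, 169, 1205]) cube([432, 50, 25]);
translate([417, 169, 1446]) cube([432, 50, 25]);
translate([417, 169, 1687]) cube([432, 50, 25]);


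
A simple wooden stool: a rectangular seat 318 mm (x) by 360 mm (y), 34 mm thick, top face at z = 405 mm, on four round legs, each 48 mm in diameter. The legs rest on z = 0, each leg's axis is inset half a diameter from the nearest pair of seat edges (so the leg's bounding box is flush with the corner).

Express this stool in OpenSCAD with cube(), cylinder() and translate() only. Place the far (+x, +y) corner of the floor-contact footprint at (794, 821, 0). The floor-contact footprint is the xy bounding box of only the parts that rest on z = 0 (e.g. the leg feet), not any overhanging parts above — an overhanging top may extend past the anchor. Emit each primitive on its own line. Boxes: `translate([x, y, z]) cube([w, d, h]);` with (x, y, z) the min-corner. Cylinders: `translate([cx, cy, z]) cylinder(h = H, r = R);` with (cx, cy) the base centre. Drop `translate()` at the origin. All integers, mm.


translate([476, 461, 371]) cube([318, 360, 34]);
translate([500, 485, 0]) cylinder(h = 371, r = 24);
translate([770, 485, 0]) cylinder(h = 371, r = 24);
translate([500, 797, 0]) cylinder(h = 371, r = 24);
translate([770, 797, 0]) cylinder(h = 371, r = 24);


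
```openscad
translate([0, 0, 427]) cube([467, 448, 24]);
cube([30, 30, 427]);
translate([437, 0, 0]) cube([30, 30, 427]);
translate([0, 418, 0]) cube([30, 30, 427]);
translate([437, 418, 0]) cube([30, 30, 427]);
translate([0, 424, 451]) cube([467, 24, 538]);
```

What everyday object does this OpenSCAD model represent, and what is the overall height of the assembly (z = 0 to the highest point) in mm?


A chair. The overall height is 989 mm.

A slab on four corner posts with a tall panel at the back — a chair. The seat slab sits at z = 427 with thickness 24, and the 538 mm backrest starts at the seat top, so the overall height is 427 + 24 + 538 = 989 mm.


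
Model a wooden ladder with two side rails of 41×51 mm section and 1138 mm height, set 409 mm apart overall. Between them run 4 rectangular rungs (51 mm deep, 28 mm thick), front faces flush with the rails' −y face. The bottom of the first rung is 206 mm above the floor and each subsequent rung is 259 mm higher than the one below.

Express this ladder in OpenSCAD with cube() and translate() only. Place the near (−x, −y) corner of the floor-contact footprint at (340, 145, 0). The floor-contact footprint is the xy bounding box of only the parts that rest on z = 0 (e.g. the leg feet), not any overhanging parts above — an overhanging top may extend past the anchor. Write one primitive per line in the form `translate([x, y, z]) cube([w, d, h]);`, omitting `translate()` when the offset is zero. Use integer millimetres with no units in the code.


translate([340, 145, 0]) cube([41, 51, 1138]);
translate([708, 145, 0]) cube([41, 51, 1138]);
translate([381, 145, 206]) cube([327, 51, 28]);
translate([381, 145, 465]) cube([327, 51, 28]);
translate([381, 145, 724]) cube([327, 51, 28]);
translate([381, 145, 983]) cube([327, 51, 28]);


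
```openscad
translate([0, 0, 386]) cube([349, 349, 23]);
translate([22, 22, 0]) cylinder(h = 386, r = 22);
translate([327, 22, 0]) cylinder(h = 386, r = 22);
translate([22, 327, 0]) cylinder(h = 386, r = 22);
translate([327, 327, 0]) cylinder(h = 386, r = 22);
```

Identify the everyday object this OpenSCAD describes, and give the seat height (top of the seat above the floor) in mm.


A stool. The seat height is 409 mm.

A 349×349×23 slab at z = 386 on four corner cylinders — a stool. The seat top is 386 + 23 = 409 mm.


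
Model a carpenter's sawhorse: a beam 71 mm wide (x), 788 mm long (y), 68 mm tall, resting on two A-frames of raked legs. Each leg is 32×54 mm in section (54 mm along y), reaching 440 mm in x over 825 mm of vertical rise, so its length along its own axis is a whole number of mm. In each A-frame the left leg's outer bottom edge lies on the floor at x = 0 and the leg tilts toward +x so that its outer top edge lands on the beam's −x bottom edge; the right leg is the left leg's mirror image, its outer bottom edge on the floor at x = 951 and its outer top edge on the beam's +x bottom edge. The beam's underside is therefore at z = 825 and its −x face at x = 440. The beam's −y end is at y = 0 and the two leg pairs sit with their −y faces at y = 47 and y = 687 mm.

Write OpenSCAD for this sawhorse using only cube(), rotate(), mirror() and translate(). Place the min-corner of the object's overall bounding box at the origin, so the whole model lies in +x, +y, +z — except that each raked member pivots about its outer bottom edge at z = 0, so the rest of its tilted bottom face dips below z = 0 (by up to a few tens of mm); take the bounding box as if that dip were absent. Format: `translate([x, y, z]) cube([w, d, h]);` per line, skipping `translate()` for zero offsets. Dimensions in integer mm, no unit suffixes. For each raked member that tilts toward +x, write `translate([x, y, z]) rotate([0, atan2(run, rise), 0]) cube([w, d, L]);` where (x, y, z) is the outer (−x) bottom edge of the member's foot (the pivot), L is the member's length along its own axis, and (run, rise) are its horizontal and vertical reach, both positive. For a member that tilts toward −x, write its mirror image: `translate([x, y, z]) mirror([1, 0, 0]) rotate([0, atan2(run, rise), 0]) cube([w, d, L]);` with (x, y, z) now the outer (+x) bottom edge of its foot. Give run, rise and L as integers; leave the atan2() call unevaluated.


translate([440, 0, 825]) cube([71, 788, 68]);
translate([0, 47, 0]) rotate([0, atan2(440, 825), 0]) cube([32, 54, 935]);
translate([951, 47, 0]) mirror([1, 0, 0]) rotate([0, atan2(440, 825), 0]) cube([32, 54, 935]);
translate([0, 687, 0]) rotate([0, atan2(440, 825), 0]) cube([32, 54, 935]);
translate([951, 687, 0]) mirror([1, 0, 0]) rotate([0, atan2(440, 825), 0]) cube([32, 54, 935]);


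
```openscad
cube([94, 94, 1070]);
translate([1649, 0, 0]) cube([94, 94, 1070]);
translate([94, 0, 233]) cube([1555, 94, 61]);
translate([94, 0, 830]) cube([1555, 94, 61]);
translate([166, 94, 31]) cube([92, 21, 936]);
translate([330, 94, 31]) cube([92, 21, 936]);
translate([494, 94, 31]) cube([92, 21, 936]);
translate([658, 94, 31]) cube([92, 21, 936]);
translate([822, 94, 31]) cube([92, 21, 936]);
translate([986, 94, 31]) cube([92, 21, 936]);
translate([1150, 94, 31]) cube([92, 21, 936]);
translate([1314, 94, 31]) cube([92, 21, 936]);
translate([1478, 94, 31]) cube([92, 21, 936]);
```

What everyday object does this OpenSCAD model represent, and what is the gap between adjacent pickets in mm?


A fence section. The picket gap is 72 mm.

Two posts, two rails, 9 pickets — a fence section. Span 1555 mm holds 9 pickets of 92 mm with 10 equal gaps: ⌊(1555 − 9·92) / 10⌋ = 72 mm.


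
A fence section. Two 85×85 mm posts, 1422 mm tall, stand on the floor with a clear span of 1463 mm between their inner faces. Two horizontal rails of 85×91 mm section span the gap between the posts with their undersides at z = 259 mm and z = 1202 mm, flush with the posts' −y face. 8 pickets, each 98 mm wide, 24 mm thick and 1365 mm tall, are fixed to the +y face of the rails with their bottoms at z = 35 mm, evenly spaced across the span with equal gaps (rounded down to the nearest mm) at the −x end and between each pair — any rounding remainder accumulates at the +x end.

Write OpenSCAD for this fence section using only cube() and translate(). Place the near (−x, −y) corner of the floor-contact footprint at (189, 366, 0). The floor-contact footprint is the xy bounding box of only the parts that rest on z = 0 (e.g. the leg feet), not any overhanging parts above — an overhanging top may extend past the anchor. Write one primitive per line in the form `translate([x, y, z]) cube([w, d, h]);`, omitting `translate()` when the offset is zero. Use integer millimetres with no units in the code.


translate([189, 366, 0]) cube([85, 85, 1422]);
translate([1737, 366, 0]) cube([85, 85, 1422]);
translate([274, 366, 259]) cube([1463, 85, 91]);
translate([274, 366, 1202]) cube([1463, 85, 91]);
translate([349, 451, 35]) cube([98, 24, 1365]);
translate([522, 451, 35]) cube([98, 24, 1365]);
translate([695, 451, 35]) cube([98, 24, 1365]);
translate([868, 451, 35]) cube([98, 24, 1365]);
translate([1041, 451, 35]) cube([98, 24, 1365]);
translate([1214, 451, 35]) cube([98, 24, 1365]);
translate([1387, 451, 35]) cube([98, 24, 1365]);
translate([1560, 451, 35]) cube([98, 24, 1365]);


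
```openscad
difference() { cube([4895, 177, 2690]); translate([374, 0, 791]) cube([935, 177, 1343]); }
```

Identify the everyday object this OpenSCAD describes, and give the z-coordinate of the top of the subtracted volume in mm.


A wall with a window opening. The window head height is 2134 mm.

A wall with a rectangular opening subtracted — a window. Sill at z = 791, opening 1343 mm tall, so the head is at 791 + 1343 = 2134 mm.


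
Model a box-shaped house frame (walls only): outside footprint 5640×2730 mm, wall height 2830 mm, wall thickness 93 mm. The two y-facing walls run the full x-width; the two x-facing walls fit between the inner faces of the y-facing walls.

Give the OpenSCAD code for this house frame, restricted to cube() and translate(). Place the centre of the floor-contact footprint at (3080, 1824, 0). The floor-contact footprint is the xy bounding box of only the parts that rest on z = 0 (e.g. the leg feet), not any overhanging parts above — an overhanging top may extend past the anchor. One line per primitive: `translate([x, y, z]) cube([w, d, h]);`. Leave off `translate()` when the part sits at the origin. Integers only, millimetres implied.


translate([260, 459, 0]) cube([5640, 93, 2830]);
translate([260, 3096, 0]) cube([5640, 93, 2830]);
translate([260, 552, 0]) cube([93, 2544, 2830]);
translate([5807, 552, 0]) cube([93, 2544, 2830]);


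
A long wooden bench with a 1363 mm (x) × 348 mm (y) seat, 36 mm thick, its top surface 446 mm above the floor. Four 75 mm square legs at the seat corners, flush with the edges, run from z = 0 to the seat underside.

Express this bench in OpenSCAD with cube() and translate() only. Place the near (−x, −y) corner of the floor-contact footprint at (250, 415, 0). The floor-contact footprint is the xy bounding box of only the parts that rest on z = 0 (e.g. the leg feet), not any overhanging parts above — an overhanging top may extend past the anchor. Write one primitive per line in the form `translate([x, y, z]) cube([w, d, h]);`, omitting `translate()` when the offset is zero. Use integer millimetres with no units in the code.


translate([250, 415, 410]) cube([1363, 348, 36]);
translate([250, 415, 0]) cube([75, 75, 410]);
translate([250, 688, 0]) cube([75, 75, 410]);
translate([1538, 415, 0]) cube([75, 75, 410]);
translate([1538, 688, 0]) cube([75, 75, 410]);


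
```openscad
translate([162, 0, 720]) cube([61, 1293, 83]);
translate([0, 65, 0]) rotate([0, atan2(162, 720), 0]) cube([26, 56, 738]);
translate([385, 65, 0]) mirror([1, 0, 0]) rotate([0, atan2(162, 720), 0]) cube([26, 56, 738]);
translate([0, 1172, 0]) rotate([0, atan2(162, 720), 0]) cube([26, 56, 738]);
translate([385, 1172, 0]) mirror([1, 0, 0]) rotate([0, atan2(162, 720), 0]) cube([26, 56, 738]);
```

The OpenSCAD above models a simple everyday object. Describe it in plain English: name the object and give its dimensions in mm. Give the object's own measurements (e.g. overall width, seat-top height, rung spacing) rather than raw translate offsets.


A sawhorse. A 61×1293×83 mm beam (x, y, z) sits on two A-frame leg pairs. Each pair is two raked legs of 26×56 mm section (56 mm along y) splaying symmetrically in x. Each leg rises 720 mm vertically over 162 mm of horizontal reach and is 738 mm long along its own axis. Every leg's outer bottom edge rests on the floor and its outer top edge meets a bottom edge of the beam — the left legs (tilting toward +x) meet the beam's −x bottom edge, the right legs (their mirror images, tilting toward −x) meet its +x bottom edge — so the leg tops tuck under the beam, the beam's underside is 720 mm above the floor, and the feet are 385 mm apart outside-to-outside with the beam centred between them. The two leg pairs are set in 65 mm from either end of the beam.
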